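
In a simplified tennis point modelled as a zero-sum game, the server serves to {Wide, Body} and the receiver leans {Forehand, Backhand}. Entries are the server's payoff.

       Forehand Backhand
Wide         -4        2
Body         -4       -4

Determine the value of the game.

Row minima: Wide → -4, Body → -4; maximin = -4.
Column maxima: Forehand → -4, Backhand → 2; minimax = -4.
Since maximin = minimax = -4, there is a saddle point and the value is -4.

-4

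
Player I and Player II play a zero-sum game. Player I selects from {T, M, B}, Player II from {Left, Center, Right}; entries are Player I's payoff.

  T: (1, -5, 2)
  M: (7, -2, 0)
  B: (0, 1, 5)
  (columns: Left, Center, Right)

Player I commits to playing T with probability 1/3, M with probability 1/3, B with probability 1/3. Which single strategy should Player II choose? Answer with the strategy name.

Center

If Player II plays Left, Player I's expected payoff is (1/3)·1 + (1/3)·7 + (1/3)·0 = 8/3.
If Player II plays Center, Player I's expected payoff is (1/3)·(-5) + (1/3)·(-2) + (1/3)·1 = -2.
If Player II plays Right, Player I's expected payoff is (1/3)·2 + (1/3)·0 + (1/3)·5 = 7/3.
Player II minimizes Player I's payoff; the smallest is -2, so the best response is Center.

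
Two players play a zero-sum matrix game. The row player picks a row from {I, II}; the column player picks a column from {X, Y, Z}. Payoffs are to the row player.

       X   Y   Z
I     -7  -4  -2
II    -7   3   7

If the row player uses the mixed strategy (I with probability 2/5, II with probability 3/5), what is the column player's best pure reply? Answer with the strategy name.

If the column player plays X, the row player's expected payoff is (2/5)·(-7) + (3/5)·(-7) = -7.
If the column player plays Y, the row player's expected payoff is (2/5)·(-4) + (3/5)·3 = 1/5.
If the column player plays Z, the row player's expected payoff is (2/5)·(-2) + (3/5)·7 = 17/5.
The column player minimizes the row player's payoff; the smallest is -7, so the best response is X.

X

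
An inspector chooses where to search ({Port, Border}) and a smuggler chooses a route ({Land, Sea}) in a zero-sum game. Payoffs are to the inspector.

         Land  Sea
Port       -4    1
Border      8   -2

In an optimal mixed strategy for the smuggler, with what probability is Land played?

1/5

Row minima: Port → -4, Border → -2; maximin = -2.
Column maxima: Land → 8, Sea → 1; minimax = 1.
-2 ≠ 1, so there is no saddle point; optimal play is mixed.
Let the inspector play Port with probability p. Expected payoff against Land: (-4)p + 8(1−p) = −12p + 8; against Sea: 1p + (-2)(1−p) = 3p − 2.
Setting these equal: −12p + 8 = 3p − 2 ⇒ −15p = -10 ⇒ p = 2/3, and the value is (-12)·(2/3) + 8 = 0.
For the smuggler: with q = P(Land), equating Port's and Border's payoffs gives −5q + 1 = 10q − 2 ⇒ q = 1/5.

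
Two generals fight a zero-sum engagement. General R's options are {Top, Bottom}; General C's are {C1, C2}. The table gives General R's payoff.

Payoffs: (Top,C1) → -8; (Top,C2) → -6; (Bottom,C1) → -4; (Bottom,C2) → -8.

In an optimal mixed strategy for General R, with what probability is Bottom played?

Row minima: Top → -8, Bottom → -8; maximin = -8.
Column maxima: C1 → -4, C2 → -6; minimax = -6.
-8 ≠ -6, so there is no saddle point; optimal play is mixed.
Let General R play Top with probability p. Expected payoff against C1: (-8)p + (-4)(1−p) = −4p − 4; against C2: (-6)p + (-8)(1−p) = 2p − 8.
Setting these equal: −4p − 4 = 2p − 8 ⇒ −6p = -4 ⇒ p = 2/3, and the value is (-4)·(2/3) − 4 = -20/3.
For General C: with q = P(C1), equating Top's and Bottom's payoffs gives −2q − 6 = 4q − 8 ⇒ q = 1/3.

1/3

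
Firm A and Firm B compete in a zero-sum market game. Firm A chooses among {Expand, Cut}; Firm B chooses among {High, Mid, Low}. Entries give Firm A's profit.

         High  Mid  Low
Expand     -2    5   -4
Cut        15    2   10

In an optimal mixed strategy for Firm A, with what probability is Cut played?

9/17

Row minima: Expand → -4, Cut → 2; maximin = 2.
Column maxima: High → 15, Mid → 5, Low → 10; minimax = 5.
2 ≠ 5, so there is no saddle point; optimal play is mixed.
High is strictly dominated by Low (it gives Firm A strictly more in every row), so Firm B never plays it.
On the remaining 2×2 (Expand, Cut vs Mid, Low):
Let Firm A play Expand with probability p. Expected payoff against Mid: 5p + 2(1−p) = 3p + 2; against Low: (-4)p + 10(1−p) = −14p + 10.
Setting these equal: 3p + 2 = −14p + 10 ⇒ 17p = 8 ⇒ p = 8/17, and the value is (3)·(8/17) + 2 = 58/17.
For Firm B: with q = P(Mid), equating Expand's and Cut's payoffs gives 9q − 4 = −8q + 10 ⇒ q = 14/17.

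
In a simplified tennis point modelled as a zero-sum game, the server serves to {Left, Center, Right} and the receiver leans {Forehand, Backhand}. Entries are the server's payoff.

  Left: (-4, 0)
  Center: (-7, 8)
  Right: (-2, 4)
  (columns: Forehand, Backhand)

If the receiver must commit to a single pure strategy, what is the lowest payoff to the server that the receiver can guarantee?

Column maxima: Forehand → -2, Backhand → 8.
The smallest of these is -2.

-2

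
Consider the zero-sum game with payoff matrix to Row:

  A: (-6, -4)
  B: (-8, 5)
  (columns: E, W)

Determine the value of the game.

Row minima: A → -6, B → -8; maximin = -6.
Column maxima: E → -6, W → 5; minimax = -6.
Since maximin = minimax = -6, there is a saddle point and the value is -6.

-6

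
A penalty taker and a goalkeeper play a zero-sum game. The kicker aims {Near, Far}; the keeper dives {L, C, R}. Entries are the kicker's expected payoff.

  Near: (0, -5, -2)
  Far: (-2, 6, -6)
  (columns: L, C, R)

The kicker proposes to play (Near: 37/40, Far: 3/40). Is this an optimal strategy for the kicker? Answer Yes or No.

Against L this mix gives (37/40)·0 + (3/40)·(-2) = -3/20.
Against C this mix gives (37/40)·(-5) + (3/40)·6 = -167/40.
Against R this mix gives (37/40)·(-2) + (3/40)·(-6) = -23/10.
The keeper will play C, holding the kicker to -167/40. Shifting weight toward the row that does better against C would raise this floor (the equalizing mix achieves -14/5 against both C and R), so the proposed strategy is not optimal.

No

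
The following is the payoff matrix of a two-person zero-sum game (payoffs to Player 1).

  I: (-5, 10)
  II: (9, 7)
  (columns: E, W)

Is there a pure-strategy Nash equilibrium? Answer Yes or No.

No

Row minima: I → -5, II → 7; maximin = 7.
Column maxima: E → 9, W → 10; minimax = 9.
7 ≠ 9, so no pure-strategy equilibrium exists.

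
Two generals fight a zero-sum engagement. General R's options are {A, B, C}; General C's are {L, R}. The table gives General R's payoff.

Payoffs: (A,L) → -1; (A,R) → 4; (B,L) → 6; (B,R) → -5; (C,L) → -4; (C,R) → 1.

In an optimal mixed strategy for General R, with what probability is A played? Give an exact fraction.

Row minima: A → -1, B → -5, C → -4; maximin = -1.
Column maxima: L → 6, R → 4; minimax = 4.
-1 ≠ 4, so there is no saddle point; optimal play is mixed.
C is strictly dominated by A, so General R never plays it.
On the remaining 2×2 (A, B vs L, R):
Let General R play A with probability p. Expected payoff against L: (-1)p + 6(1−p) = −7p + 6; against R: 4p + (-5)(1−p) = 9p − 5.
Setting these equal: −7p + 6 = 9p − 5 ⇒ −16p = -11 ⇒ p = 11/16, and the value is (-7)·(11/16) + 6 = 19/16.
For General C: with q = P(L), equating A's and B's payoffs gives −5q + 4 = 11q − 5 ⇒ q = 9/16.

11/16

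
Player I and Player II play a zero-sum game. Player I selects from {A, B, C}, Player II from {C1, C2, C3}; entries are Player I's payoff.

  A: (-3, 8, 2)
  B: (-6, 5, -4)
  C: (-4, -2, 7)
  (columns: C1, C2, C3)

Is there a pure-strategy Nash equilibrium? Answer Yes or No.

Yes

Row minima: A → -3, B → -6, C → -4; maximin = -3.
Column maxima: C1 → -3, C2 → 8, C3 → 7; minimax = -3.
maximin = minimax = -3, so a saddle point exists.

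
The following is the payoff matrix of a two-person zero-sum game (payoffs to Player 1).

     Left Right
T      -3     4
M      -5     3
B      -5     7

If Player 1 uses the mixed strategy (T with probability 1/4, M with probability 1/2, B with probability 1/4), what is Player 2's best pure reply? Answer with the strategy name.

If Player 2 plays Left, Player 1's expected payoff is (1/4)·(-3) + (1/2)·(-5) + (1/4)·(-5) = -9/2.
If Player 2 plays Right, Player 1's expected payoff is (1/4)·4 + (1/2)·3 + (1/4)·7 = 17/4.
Player 2 minimizes Player 1's payoff; the smallest is -9/2, so the best response is Left.

Left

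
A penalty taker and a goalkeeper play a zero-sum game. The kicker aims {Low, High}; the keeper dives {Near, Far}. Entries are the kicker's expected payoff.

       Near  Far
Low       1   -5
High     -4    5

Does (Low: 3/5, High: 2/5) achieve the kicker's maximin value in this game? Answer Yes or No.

Yes

Against Near this mix gives (3/5)·1 + (2/5)·(-4) = -1.
Against Far this mix gives (3/5)·(-5) + (2/5)·5 = -1.
All of the keeper's active replies (Near, Far) yield -1, and no column does worse for the kicker. The mix makes the keeper indifferent and guarantees -1, so it is optimal.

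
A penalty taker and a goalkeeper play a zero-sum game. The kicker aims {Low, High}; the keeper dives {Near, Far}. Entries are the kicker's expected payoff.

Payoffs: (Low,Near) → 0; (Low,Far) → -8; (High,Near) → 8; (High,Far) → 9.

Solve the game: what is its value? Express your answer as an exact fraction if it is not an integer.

Row minima: Low → -8, High → 8; maximin = 8.
Column maxima: Near → 8, Far → 9; minimax = 8.
Since maximin = minimax = 8, there is a saddle point and the value is 8.

8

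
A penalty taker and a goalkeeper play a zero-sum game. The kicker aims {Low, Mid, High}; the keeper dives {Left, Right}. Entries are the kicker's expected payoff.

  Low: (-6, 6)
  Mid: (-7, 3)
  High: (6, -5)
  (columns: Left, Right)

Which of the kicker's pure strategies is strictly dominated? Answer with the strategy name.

Mid

Low gives a strictly higher payoff than Mid against every column: -6 > -7, 6 > 3.
So Mid is strictly dominated and the kicker never plays it.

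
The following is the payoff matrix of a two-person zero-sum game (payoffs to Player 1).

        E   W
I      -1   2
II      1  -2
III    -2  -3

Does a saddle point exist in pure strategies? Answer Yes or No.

No

Row minima: I → -1, II → -2, III → -3; maximin = -1.
Column maxima: E → 1, W → 2; minimax = 1.
-1 ≠ 1, so no pure-strategy equilibrium exists.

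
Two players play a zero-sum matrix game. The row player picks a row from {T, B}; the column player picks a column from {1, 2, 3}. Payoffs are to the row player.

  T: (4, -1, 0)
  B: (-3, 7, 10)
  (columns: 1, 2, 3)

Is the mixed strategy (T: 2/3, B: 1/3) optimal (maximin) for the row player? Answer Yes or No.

Yes

Against 1 this mix gives (2/3)·4 + (1/3)·(-3) = 5/3.
Against 2 this mix gives (2/3)·(-1) + (1/3)·7 = 5/3.
Against 3 this mix gives (2/3)·0 + (1/3)·10 = 10/3.
All of the column player's active replies (1, 2) yield 5/3, and no column does worse for the row player. The mix makes the column player indifferent and guarantees 5/3, so it is optimal.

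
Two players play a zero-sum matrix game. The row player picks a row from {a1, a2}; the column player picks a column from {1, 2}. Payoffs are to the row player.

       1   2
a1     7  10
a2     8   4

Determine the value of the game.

Row minima: a1 → 7, a2 → 4; maximin = 7.
Column maxima: 1 → 8, 2 → 10; minimax = 8.
7 ≠ 8, so there is no saddle point; optimal play is mixed.
Let the row player play a1 with probability p. Expected payoff against 1: 7p + 8(1−p) = −p + 8; against 2: 10p + 4(1−p) = 6p + 4.
Setting these equal: −p + 8 = 6p + 4 ⇒ −7p = -4 ⇒ p = 4/7, and the value is (-1)·(4/7) + 8 = 52/7.
For the column player: with q = P(1), equating a1's and a2's payoffs gives −3q + 10 = 4q + 4 ⇒ q = 6/7.

52/7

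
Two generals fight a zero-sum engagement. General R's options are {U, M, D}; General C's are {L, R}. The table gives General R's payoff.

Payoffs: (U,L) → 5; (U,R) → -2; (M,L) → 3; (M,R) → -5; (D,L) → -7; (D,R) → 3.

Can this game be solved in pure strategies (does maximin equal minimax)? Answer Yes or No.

No

Row minima: U → -2, M → -5, D → -7; maximin = -2.
Column maxima: L → 5, R → 3; minimax = 3.
-2 ≠ 3, so no pure-strategy equilibrium exists.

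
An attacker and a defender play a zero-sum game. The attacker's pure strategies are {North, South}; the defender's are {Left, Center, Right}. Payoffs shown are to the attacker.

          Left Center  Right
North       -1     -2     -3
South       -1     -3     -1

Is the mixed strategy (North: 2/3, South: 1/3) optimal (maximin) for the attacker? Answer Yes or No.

Yes

Against Left this mix gives (2/3)·(-1) + (1/3)·(-1) = -1.
Against Center this mix gives (2/3)·(-2) + (1/3)·(-3) = -7/3.
Against Right this mix gives (2/3)·(-3) + (1/3)·(-1) = -7/3.
All of the defender's active replies (Center, Right) yield -7/3, and no column does worse for the attacker. The mix makes the defender indifferent and guarantees -7/3, so it is optimal.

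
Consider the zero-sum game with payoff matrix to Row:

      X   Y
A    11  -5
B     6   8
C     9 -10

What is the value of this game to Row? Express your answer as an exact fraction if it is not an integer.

Row minima: A → -5, B → 6, C → -10; maximin = 6.
Column maxima: X → 11, Y → 8; minimax = 8.
6 ≠ 8, so there is no saddle point; optimal play is mixed.
C is strictly dominated by A, so Row never plays it.
On the remaining 2×2 (A, B vs X, Y):
Let Row play A with probability p. Expected payoff against X: 11p + 6(1−p) = 5p + 6; against Y: (-5)p + 8(1−p) = −13p + 8.
Setting these equal: 5p + 6 = −13p + 8 ⇒ 18p = 2 ⇒ p = 1/9, and the value is (5)·(1/9) + 6 = 59/9.
For Column: with q = P(X), equating A's and B's payoffs gives 16q − 5 = −2q + 8 ⇒ q = 13/18.

59/9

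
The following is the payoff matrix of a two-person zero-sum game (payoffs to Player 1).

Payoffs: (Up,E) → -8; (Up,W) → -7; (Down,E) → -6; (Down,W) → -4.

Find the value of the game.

-6

Row minima: Up → -8, Down → -6; maximin = -6.
Column maxima: E → -6, W → -4; minimax = -6.
Since maximin = minimax = -6, there is a saddle point and the value is -6.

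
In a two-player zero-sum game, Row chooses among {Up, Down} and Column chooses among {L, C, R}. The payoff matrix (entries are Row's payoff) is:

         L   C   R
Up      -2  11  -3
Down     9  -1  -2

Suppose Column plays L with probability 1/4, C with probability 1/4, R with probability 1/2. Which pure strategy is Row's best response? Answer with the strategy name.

Expected payoff of Up: (1/4)·(-2) + (1/4)·11 + (1/2)·(-3) = 3/4.
Expected payoff of Down: (1/4)·9 + (1/4)·(-1) + (1/2)·(-2) = 1.
The largest is 1, so Row's best response is Down.

Down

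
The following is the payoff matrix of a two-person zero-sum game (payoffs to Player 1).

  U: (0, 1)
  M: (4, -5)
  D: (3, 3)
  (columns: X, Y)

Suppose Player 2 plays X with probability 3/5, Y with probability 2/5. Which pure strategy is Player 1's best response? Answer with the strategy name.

D

Expected payoff of U: (3/5)·0 + (2/5)·1 = 2/5.
Expected payoff of M: (3/5)·4 + (2/5)·(-5) = 2/5.
Expected payoff of D: (3/5)·3 + (2/5)·3 = 3.
The largest is 3, so Player 1's best response is D.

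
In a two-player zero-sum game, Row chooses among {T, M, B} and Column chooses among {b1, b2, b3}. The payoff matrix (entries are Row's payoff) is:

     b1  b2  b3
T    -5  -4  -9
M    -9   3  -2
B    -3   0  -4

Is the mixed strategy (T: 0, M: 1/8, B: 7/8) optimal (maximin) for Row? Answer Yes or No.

Against b1 this mix gives (1/8)·(-9) + (7/8)·(-3) = -15/4.
Against b2 this mix gives (1/8)·3 + (7/8)·0 = 3/8.
Against b3 this mix gives (1/8)·(-2) + (7/8)·(-4) = -15/4.
All of Column's active replies (b1, b3) yield -15/4, and no column does worse for Row. The mix makes Column indifferent and guarantees -15/4, so it is optimal.

Yes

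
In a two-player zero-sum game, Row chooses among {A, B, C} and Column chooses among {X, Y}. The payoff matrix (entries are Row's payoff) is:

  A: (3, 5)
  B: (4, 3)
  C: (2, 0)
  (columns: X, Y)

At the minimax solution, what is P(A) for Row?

Row minima: A → 3, B → 3, C → 0; maximin = 3.
Column maxima: X → 4, Y → 5; minimax = 4.
3 ≠ 4, so there is no saddle point; optimal play is mixed.
C is strictly dominated by A, so Row never plays it.
On the remaining 2×2 (A, B vs X, Y):
Let Row play A with probability p. Expected payoff against X: 3p + 4(1−p) = −p + 4; against Y: 5p + 3(1−p) = 2p + 3.
Setting these equal: −p + 4 = 2p + 3 ⇒ −3p = -1 ⇒ p = 1/3, and the value is (-1)·(1/3) + 4 = 11/3.
For Column: with q = P(X), equating A's and B's payoffs gives −2q + 5 = q + 3 ⇒ q = 2/3.

1/3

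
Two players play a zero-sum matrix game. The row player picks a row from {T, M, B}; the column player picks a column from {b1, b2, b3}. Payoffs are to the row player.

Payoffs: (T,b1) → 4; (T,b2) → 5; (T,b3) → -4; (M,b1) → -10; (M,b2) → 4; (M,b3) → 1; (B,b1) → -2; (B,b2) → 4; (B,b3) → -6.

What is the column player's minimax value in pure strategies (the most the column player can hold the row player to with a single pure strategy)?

Column maxima: b1 → 4, b2 → 5, b3 → 1.
The smallest of these is 1.

1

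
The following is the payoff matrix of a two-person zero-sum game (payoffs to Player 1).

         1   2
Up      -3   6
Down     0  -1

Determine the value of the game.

Row minima: Up → -3, Down → -1; maximin = -1.
Column maxima: 1 → 0, 2 → 6; minimax = 0.
-1 ≠ 0, so there is no saddle point; optimal play is mixed.
Let Player 1 play Up with probability p. Expected payoff against 1: (-3)p + 0(1−p) = −3p; against 2: 6p + (-1)(1−p) = 7p − 1.
Setting these equal: −3p = 7p − 1 ⇒ −10p = -1 ⇒ p = 1/10, and the value is (-3)·(1/10) = -3/10.
For Player 2: with q = P(1), equating Up's and Down's payoffs gives −9q + 6 = q − 1 ⇒ q = 7/10.

-3/10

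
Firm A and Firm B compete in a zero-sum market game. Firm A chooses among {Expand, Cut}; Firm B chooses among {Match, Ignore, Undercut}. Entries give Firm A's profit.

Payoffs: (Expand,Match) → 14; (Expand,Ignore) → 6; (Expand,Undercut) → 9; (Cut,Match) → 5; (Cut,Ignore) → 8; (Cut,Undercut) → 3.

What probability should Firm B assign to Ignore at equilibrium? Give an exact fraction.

Row minima: Expand → 6, Cut → 3; maximin = 6.
Column maxima: Match → 14, Ignore → 8, Undercut → 9; minimax = 8.
6 ≠ 8, so there is no saddle point; optimal play is mixed.
Match is strictly dominated by Undercut (it gives Firm A strictly more in every row), so Firm B never plays it.
On the remaining 2×2 (Expand, Cut vs Ignore, Undercut):
Let Firm A play Expand with probability p. Expected payoff against Ignore: 6p + 8(1−p) = −2p + 8; against Undercut: 9p + 3(1−p) = 6p + 3.
Setting these equal: −2p + 8 = 6p + 3 ⇒ −8p = -5 ⇒ p = 5/8, and the value is (-2)·(5/8) + 8 = 27/4.
For Firm B: with q = P(Ignore), equating Expand's and Cut's payoffs gives −3q + 9 = 5q + 3 ⇒ q = 3/4.

3/4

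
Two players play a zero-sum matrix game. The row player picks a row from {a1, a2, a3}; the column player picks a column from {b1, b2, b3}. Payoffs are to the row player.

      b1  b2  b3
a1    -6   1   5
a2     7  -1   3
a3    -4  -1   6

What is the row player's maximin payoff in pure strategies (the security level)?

-1

Row minima: a1 → -6, a2 → -1, a3 → -4.
The best of these is -1.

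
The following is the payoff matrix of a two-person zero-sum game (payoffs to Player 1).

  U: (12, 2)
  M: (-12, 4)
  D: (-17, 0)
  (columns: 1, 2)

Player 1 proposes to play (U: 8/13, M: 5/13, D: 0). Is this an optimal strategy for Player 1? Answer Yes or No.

Against 1 this mix gives (8/13)·12 + (5/13)·(-12) = 36/13.
Against 2 this mix gives (8/13)·2 + (5/13)·4 = 36/13.
All of Player 2's active replies (1, 2) yield 36/13, and no column does worse for Player 1. The mix makes Player 2 indifferent and guarantees 36/13, so it is optimal.

Yes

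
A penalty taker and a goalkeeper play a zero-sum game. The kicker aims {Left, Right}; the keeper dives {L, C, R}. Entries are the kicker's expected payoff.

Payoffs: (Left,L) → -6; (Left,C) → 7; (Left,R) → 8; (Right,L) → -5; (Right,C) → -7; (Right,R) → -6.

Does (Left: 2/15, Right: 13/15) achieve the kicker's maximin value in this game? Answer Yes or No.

Against L this mix gives (2/15)·(-6) + (13/15)·(-5) = -77/15.
Against C this mix gives (2/15)·7 + (13/15)·(-7) = -77/15.
Against R this mix gives (2/15)·8 + (13/15)·(-6) = -62/15.
All of the keeper's active replies (L, C) yield -77/15, and no column does worse for the kicker. The mix makes the keeper indifferent and guarantees -77/15, so it is optimal.

Yes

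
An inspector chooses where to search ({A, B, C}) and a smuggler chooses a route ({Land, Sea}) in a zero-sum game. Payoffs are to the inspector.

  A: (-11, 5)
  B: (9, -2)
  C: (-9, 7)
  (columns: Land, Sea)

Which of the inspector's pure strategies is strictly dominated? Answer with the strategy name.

A

C gives a strictly higher payoff than A against every column: -9 > -11, 7 > 5.
So A is strictly dominated and the inspector never plays it.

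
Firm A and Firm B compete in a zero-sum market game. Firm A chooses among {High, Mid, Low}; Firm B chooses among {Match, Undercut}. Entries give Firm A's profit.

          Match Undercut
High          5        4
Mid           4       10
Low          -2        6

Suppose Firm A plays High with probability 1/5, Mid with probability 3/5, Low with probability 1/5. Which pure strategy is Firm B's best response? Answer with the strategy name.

If Firm B plays Match, Firm A's expected payoff is (1/5)·5 + (3/5)·4 + (1/5)·(-2) = 3.
If Firm B plays Undercut, Firm A's expected payoff is (1/5)·4 + (3/5)·10 + (1/5)·6 = 8.
Firm B minimizes Firm A's payoff; the smallest is 3, so the best response is Match.

Match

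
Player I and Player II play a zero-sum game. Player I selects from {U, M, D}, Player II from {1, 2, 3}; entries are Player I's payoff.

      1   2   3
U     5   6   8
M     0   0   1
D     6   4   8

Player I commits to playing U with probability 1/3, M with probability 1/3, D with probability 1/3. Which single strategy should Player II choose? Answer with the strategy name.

2

If Player II plays 1, Player I's expected payoff is (1/3)·5 + (1/3)·0 + (1/3)·6 = 11/3.
If Player II plays 2, Player I's expected payoff is (1/3)·6 + (1/3)·0 + (1/3)·4 = 10/3.
If Player II plays 3, Player I's expected payoff is (1/3)·8 + (1/3)·1 + (1/3)·8 = 17/3.
Player II minimizes Player I's payoff; the smallest is 10/3, so the best response is 2.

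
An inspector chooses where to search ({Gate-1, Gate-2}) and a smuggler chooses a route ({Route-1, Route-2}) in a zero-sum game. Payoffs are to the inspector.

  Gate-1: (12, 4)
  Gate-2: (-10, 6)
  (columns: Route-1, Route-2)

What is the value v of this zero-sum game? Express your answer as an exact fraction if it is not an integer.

Row minima: Gate-1 → 4, Gate-2 → -10; maximin = 4.
Column maxima: Route-1 → 12, Route-2 → 6; minimax = 6.
4 ≠ 6, so there is no saddle point; optimal play is mixed.
Let the inspector play Gate-1 with probability p. Expected payoff against Route-1: 12p + (-10)(1−p) = 22p − 10; against Route-2: 4p + 6(1−p) = −2p + 6.
Setting these equal: 22p − 10 = −2p + 6 ⇒ 24p = 16 ⇒ p = 2/3, and the value is (22)·(2/3) − 10 = 14/3.
For the smuggler: with q = P(Route-1), equating Gate-1's and Gate-2's payoffs gives 8q + 4 = −16q + 6 ⇒ q = 1/12.

14/3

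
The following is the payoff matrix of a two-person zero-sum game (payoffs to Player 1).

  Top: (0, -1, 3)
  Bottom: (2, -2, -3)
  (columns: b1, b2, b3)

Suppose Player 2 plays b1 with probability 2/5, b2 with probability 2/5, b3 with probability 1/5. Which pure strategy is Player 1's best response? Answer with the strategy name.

Top

Expected payoff of Top: (2/5)·0 + (2/5)·(-1) + (1/5)·3 = 1/5.
Expected payoff of Bottom: (2/5)·2 + (2/5)·(-2) + (1/5)·(-3) = -3/5.
The largest is 1/5, so Player 1's best response is Top.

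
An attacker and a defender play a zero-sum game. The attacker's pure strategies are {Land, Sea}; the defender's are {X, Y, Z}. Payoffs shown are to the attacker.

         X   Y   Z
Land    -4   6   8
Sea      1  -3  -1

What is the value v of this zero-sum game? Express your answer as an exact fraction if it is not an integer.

Row minima: Land → -4, Sea → -3; maximin = -3.
Column maxima: X → 1, Y → 6, Z → 8; minimax = 1.
-3 ≠ 1, so there is no saddle point; optimal play is mixed.
Z is strictly dominated by Y (it gives the attacker strictly more in every row), so the defender never plays it.
On the remaining 2×2 (Land, Sea vs X, Y):
Let the attacker play Land with probability p. Expected payoff against X: (-4)p + 1(1−p) = −5p + 1; against Y: 6p + (-3)(1−p) = 9p − 3.
Setting these equal: −5p + 1 = 9p − 3 ⇒ −14p = -4 ⇒ p = 2/7, and the value is (-5)·(2/7) + 1 = -3/7.
For the defender: with q = P(X), equating Land's and Sea's payoffs gives −10q + 6 = 4q − 3 ⇒ q = 9/14.

-3/7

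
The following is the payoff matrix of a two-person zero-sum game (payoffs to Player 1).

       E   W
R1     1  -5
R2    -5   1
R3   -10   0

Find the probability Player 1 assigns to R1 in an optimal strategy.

Row minima: R1 → -5, R2 → -5, R3 → -10; maximin = -5.
Column maxima: E → 1, W → 1; minimax = 1.
-5 ≠ 1, so there is no saddle point; optimal play is mixed.
R3 is strictly dominated by R2, so Player 1 never plays it.
On the remaining 2×2 (R1, R2 vs E, W):
Let Player 1 play R1 with probability p. Expected payoff against E: 1p + (-5)(1−p) = 6p − 5; against W: (-5)p + 1(1−p) = −6p + 1.
Setting these equal: 6p − 5 = −6p + 1 ⇒ 12p = 6 ⇒ p = 1/2, and the value is (6)·(1/2) − 5 = -2.
For Player 2: with q = P(E), equating R1's and R2's payoffs gives 6q − 5 = −6q + 1 ⇒ q = 1/2.

1/2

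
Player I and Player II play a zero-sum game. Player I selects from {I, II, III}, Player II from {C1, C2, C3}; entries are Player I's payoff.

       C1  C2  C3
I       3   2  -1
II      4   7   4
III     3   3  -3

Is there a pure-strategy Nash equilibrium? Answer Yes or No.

Row minima: I → -1, II → 4, III → -3; maximin = 4.
Column maxima: C1 → 4, C2 → 7, C3 → 4; minimax = 4.
maximin = minimax = 4, so a saddle point exists.

Yes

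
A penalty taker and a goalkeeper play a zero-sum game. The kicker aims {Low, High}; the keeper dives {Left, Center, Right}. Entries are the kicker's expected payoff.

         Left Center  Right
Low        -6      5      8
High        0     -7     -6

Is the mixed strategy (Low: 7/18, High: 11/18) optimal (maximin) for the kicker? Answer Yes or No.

Against Left this mix gives (7/18)·(-6) + (11/18)·0 = -7/3.
Against Center this mix gives (7/18)·5 + (11/18)·(-7) = -7/3.
Against Right this mix gives (7/18)·8 + (11/18)·(-6) = -5/9.
All of the keeper's active replies (Left, Center) yield -7/3, and no column does worse for the kicker. The mix makes the keeper indifferent and guarantees -7/3, so it is optimal.

Yes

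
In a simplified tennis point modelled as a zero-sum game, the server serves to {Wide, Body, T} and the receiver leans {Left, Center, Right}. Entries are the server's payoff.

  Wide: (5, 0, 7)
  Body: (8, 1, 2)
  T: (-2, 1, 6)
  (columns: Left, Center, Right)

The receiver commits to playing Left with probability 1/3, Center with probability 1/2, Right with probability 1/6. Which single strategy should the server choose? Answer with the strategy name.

Expected payoff of Wide: (1/3)·5 + (1/2)·0 + (1/6)·7 = 17/6.
Expected payoff of Body: (1/3)·8 + (1/2)·1 + (1/6)·2 = 7/2.
Expected payoff of T: (1/3)·(-2) + (1/2)·1 + (1/6)·6 = 5/6.
The largest is 7/2, so the server's best response is Body.

Body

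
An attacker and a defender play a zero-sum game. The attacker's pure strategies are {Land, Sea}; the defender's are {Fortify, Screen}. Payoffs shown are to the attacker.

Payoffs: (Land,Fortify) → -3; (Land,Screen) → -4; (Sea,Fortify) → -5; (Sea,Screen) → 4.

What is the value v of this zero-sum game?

-16/5

Row minima: Land → -4, Sea → -5; maximin = -4.
Column maxima: Fortify → -3, Screen → 4; minimax = -3.
-4 ≠ -3, so there is no saddle point; optimal play is mixed.
Let the attacker play Land with probability p. Expected payoff against Fortify: (-3)p + (-5)(1−p) = 2p − 5; against Screen: (-4)p + 4(1−p) = −8p + 4.
Setting these equal: 2p − 5 = −8p + 4 ⇒ 10p = 9 ⇒ p = 9/10, and the value is (2)·(9/10) − 5 = -16/5.
For the defender: with q = P(Fortify), equating Land's and Sea's payoffs gives q − 4 = −9q + 4 ⇒ q = 4/5.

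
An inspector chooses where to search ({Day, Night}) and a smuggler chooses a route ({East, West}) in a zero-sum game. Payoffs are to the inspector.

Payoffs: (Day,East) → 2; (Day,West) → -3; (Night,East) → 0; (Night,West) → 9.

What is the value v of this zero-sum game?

Row minima: Day → -3, Night → 0; maximin = 0.
Column maxima: East → 2, West → 9; minimax = 2.
0 ≠ 2, so there is no saddle point; optimal play is mixed.
Let the inspector play Day with probability p. Expected payoff against East: 2p + 0(1−p) = 2p; against West: (-3)p + 9(1−p) = −12p + 9.
Setting these equal: 2p = −12p + 9 ⇒ 14p = 9 ⇒ p = 9/14, and the value is (2)·(9/14) = 9/7.
For the smuggler: with q = P(East), equating Day's and Night's payoffs gives 5q − 3 = −9q + 9 ⇒ q = 6/7.

9/7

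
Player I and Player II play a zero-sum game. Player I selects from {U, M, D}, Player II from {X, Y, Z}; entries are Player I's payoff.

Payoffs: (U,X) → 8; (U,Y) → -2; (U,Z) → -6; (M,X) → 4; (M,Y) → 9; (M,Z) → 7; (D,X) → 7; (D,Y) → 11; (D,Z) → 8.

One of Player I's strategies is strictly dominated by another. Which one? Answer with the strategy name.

M

D gives a strictly higher payoff than M against every column: 7 > 4, 11 > 9, 8 > 7.
So M is strictly dominated and Player I never plays it.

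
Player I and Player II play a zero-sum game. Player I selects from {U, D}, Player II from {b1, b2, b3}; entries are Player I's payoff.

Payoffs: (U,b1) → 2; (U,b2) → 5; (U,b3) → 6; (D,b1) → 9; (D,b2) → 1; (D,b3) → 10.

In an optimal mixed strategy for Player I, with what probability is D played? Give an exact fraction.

Row minima: U → 2, D → 1; maximin = 2.
Column maxima: b1 → 9, b2 → 5, b3 → 10; minimax = 5.
2 ≠ 5, so there is no saddle point; optimal play is mixed.
b3 is strictly dominated by b1 (it gives Player I strictly more in every row), so Player II never plays it.
On the remaining 2×2 (U, D vs b1, b2):
Let Player I play U with probability p. Expected payoff against b1: 2p + 9(1−p) = −7p + 9; against b2: 5p + 1(1−p) = 4p + 1.
Setting these equal: −7p + 9 = 4p + 1 ⇒ −11p = -8 ⇒ p = 8/11, and the value is (-7)·(8/11) + 9 = 43/11.
For Player II: with q = P(b1), equating U's and D's payoffs gives −3q + 5 = 8q + 1 ⇒ q = 4/11.

3/11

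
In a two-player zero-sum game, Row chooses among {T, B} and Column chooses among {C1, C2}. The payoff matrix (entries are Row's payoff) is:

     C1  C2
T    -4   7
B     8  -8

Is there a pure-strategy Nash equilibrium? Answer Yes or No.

Row minima: T → -4, B → -8; maximin = -4.
Column maxima: C1 → 8, C2 → 7; minimax = 7.
-4 ≠ 7, so no pure-strategy equilibrium exists.

No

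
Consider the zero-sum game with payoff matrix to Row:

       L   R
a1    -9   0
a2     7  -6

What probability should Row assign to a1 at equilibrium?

13/22

Row minima: a1 → -9, a2 → -6; maximin = -6.
Column maxima: L → 7, R → 0; minimax = 0.
-6 ≠ 0, so there is no saddle point; optimal play is mixed.
Let Row play a1 with probability p. Expected payoff against L: (-9)p + 7(1−p) = −16p + 7; against R: 0p + (-6)(1−p) = 6p − 6.
Setting these equal: −16p + 7 = 6p − 6 ⇒ −22p = -13 ⇒ p = 13/22, and the value is (-16)·(13/22) + 7 = -27/11.
For Column: with q = P(L), equating a1's and a2's payoffs gives −9q = 13q − 6 ⇒ q = 3/11.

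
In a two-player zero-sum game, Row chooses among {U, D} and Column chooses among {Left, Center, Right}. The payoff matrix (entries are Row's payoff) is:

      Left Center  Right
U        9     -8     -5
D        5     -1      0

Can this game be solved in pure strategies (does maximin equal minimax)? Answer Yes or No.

Row minima: U → -8, D → -1; maximin = -1.
Column maxima: Left → 9, Center → -1, Right → 0; minimax = -1.
maximin = minimax = -1, so a saddle point exists.

Yes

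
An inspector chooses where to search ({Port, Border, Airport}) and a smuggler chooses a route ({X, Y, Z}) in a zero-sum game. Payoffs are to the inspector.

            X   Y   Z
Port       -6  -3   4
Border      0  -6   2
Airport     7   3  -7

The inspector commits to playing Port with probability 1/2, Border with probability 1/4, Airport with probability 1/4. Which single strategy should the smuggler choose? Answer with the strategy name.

Y

If the smuggler plays X, the inspector's expected payoff is (1/2)·(-6) + (1/4)·0 + (1/4)·7 = -5/4.
If the smuggler plays Y, the inspector's expected payoff is (1/2)·(-3) + (1/4)·(-6) + (1/4)·3 = -9/4.
If the smuggler plays Z, the inspector's expected payoff is (1/2)·4 + (1/4)·2 + (1/4)·(-7) = 3/4.
The smuggler minimizes the inspector's payoff; the smallest is -9/4, so the best response is Y.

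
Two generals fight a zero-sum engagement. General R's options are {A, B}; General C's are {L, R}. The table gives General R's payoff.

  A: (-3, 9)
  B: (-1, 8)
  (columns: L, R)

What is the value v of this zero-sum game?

Row minima: A → -3, B → -1; maximin = -1.
Column maxima: L → -1, R → 9; minimax = -1.
Since maximin = minimax = -1, there is a saddle point and the value is -1.

-1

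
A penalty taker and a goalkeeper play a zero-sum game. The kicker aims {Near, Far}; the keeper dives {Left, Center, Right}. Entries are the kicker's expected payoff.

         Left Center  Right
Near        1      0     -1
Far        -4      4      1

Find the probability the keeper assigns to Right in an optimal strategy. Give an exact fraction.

Row minima: Near → -1, Far → -4; maximin = -1.
Column maxima: Left → 1, Center → 4, Right → 1; minimax = 1.
-1 ≠ 1, so there is no saddle point; optimal play is mixed.
Center is strictly dominated by Right (it gives the kicker strictly more in every row), so the keeper never plays it.
On the remaining 2×2 (Near, Far vs Left, Right):
Let the kicker play Near with probability p. Expected payoff against Left: 1p + (-4)(1−p) = 5p − 4; against Right: (-1)p + 1(1−p) = −2p + 1.
Setting these equal: 5p − 4 = −2p + 1 ⇒ 7p = 5 ⇒ p = 5/7, and the value is (5)·(5/7) − 4 = -3/7.
For the keeper: with q = P(Left), equating Near's and Far's payoffs gives 2q − 1 = −5q + 1 ⇒ q = 2/7.

5/7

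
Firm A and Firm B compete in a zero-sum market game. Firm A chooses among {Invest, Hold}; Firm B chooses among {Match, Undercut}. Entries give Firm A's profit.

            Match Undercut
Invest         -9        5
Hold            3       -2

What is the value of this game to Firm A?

-3/19

Row minima: Invest → -9, Hold → -2; maximin = -2.
Column maxima: Match → 3, Undercut → 5; minimax = 3.
-2 ≠ 3, so there is no saddle point; optimal play is mixed.
Let Firm A play Invest with probability p. Expected payoff against Match: (-9)p + 3(1−p) = −12p + 3; against Undercut: 5p + (-2)(1−p) = 7p − 2.
Setting these equal: −12p + 3 = 7p − 2 ⇒ −19p = -5 ⇒ p = 5/19, and the value is (-12)·(5/19) + 3 = -3/19.
For Firm B: with q = P(Match), equating Invest's and Hold's payoffs gives −14q + 5 = 5q − 2 ⇒ q = 7/19.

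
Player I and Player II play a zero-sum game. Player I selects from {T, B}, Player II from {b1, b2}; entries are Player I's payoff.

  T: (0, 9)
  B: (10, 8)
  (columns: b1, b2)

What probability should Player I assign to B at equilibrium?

9/11

Row minima: T → 0, B → 8; maximin = 8.
Column maxima: b1 → 10, b2 → 9; minimax = 9.
8 ≠ 9, so there is no saddle point; optimal play is mixed.
Let Player I play T with probability p. Expected payoff against b1: 0p + 10(1−p) = −10p + 10; against b2: 9p + 8(1−p) = p + 8.
Setting these equal: −10p + 10 = p + 8 ⇒ −11p = -2 ⇒ p = 2/11, and the value is (-10)·(2/11) + 10 = 90/11.
For Player II: with q = P(b1), equating T's and B's payoffs gives −9q + 9 = 2q + 8 ⇒ q = 1/11.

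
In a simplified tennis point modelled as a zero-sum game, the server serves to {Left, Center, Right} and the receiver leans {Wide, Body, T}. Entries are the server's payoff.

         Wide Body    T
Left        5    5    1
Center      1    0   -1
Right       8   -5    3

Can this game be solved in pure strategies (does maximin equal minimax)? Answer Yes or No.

No

Row minima: Left → 1, Center → -1, Right → -5; maximin = 1.
Column maxima: Wide → 8, Body → 5, T → 3; minimax = 3.
1 ≠ 3, so no pure-strategy equilibrium exists.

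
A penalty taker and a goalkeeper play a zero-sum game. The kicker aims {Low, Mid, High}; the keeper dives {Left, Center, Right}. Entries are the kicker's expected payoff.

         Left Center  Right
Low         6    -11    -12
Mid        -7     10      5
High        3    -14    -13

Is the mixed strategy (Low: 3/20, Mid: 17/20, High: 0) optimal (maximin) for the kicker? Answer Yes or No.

No

Against Left this mix gives (3/20)·6 + (17/20)·(-7) = -101/20.
Against Center this mix gives (3/20)·(-11) + (17/20)·10 = 137/20.
Against Right this mix gives (3/20)·(-12) + (17/20)·5 = 49/20.
The keeper will play Left, holding the kicker to -101/20. Shifting weight toward the row that does better against Left would raise this floor (the equalizing mix achieves -9/5 against both Left and Right), so the proposed strategy is not optimal.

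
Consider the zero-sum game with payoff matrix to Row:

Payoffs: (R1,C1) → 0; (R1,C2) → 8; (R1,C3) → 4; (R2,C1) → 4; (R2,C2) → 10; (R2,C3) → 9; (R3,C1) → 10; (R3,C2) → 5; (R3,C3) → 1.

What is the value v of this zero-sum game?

Row minima: R1 → 0, R2 → 4, R3 → 1; maximin = 4.
Column maxima: C1 → 10, C2 → 10, C3 → 9; minimax = 9.
4 ≠ 9, so there is no saddle point; optimal play is mixed.
R1 is strictly dominated by R2, so Row never plays it.
C2 is strictly dominated by C3 (it gives Row strictly more in every row), so Column never plays it.
On the remaining 2×2 (R2, R3 vs C1, C3):
Let Row play R2 with probability p. Expected payoff against C1: 4p + 10(1−p) = −6p + 10; against C3: 9p + 1(1−p) = 8p + 1.
Setting these equal: −6p + 10 = 8p + 1 ⇒ −14p = -9 ⇒ p = 9/14, and the value is (-6)·(9/14) + 10 = 43/7.
For Column: with q = P(C1), equating R2's and R3's payoffs gives −5q + 9 = 9q + 1 ⇒ q = 4/7.

43/7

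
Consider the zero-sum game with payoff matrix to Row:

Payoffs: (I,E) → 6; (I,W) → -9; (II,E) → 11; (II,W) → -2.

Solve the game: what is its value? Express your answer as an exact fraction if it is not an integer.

Row minima: I → -9, II → -2; maximin = -2.
Column maxima: E → 11, W → -2; minimax = -2.
Since maximin = minimax = -2, there is a saddle point and the value is -2.

-2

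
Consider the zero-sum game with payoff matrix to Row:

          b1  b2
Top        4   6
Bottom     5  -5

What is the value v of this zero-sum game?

Row minima: Top → 4, Bottom → -5; maximin = 4.
Column maxima: b1 → 5, b2 → 6; minimax = 5.
4 ≠ 5, so there is no saddle point; optimal play is mixed.
Let Row play Top with probability p. Expected payoff against b1: 4p + 5(1−p) = −p + 5; against b2: 6p + (-5)(1−p) = 11p − 5.
Setting these equal: −p + 5 = 11p − 5 ⇒ −12p = -10 ⇒ p = 5/6, and the value is (-1)·(5/6) + 5 = 25/6.
For Column: with q = P(b1), equating Top's and Bottom's payoffs gives −2q + 6 = 10q − 5 ⇒ q = 11/12.

25/6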